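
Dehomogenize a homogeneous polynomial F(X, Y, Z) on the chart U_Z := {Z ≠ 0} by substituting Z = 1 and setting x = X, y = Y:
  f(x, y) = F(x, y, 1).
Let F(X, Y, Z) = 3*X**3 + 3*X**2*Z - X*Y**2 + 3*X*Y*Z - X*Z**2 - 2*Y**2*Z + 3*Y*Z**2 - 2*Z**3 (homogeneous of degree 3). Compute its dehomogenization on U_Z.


f(x, y) = 3*x**3 + 3*x**2 - x*y**2 + 3*x*y - x - 2*y**2 + 3*y - 2

On U_Z we set Z = 1. Each monomial c·X^i·Y^j·Z^k in F becomes c·x^i·y^j·1^k = c·x^i·y^j.
Substituting Z = 1: F(X, Y, 1) = 3*x**3 + 3*x**2 - x*y**2 + 3*x*y - x - 2*y**2 + 3*y - 2.
Note: deg(f) ≤ deg(F) = 3; strict inequality happens when F is divisible by Z (lost terms).


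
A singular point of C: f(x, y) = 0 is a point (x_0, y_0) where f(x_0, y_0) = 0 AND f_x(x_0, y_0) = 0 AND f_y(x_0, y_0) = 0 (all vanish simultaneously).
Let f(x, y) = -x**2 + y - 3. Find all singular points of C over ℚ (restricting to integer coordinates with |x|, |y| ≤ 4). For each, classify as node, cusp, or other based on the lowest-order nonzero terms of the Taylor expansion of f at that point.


No singular points in the scanned grid; C is smooth there.

Compute partial derivatives:
  f_x = -2*x.
  f_y = 1.
f_y = 1 is a nonzero constant, so f_y never vanishes: no point (x, y) can satisfy f = f_x = f_y = 0. In particular no (x, y) ∈ {−4, ..., 4}² is singular; the curve is smooth.


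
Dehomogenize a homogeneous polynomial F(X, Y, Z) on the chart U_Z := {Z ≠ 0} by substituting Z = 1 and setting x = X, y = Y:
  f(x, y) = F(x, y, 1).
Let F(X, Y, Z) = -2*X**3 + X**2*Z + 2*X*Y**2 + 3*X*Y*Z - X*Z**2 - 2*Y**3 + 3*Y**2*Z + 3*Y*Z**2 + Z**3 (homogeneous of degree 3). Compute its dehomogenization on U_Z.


f(x, y) = -2*x**3 + x**2 + 2*x*y**2 + 3*x*y - x - 2*y**3 + 3*y**2 + 3*y + 1

On U_Z we set Z = 1. Each monomial c·X^i·Y^j·Z^k in F becomes c·x^i·y^j·1^k = c·x^i·y^j.
Substituting Z = 1: F(X, Y, 1) = -2*x**3 + x**2 + 2*x*y**2 + 3*x*y - x - 2*y**3 + 3*y**2 + 3*y + 1.
Note: deg(f) ≤ deg(F) = 3; strict inequality happens when F is divisible by Z (lost terms).


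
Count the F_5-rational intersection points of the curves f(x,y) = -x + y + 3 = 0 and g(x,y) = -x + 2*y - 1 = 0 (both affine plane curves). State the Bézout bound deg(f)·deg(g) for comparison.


Common zeros: {(2, 4)}; count = 1; Bézout bound = 1.

deg(f) = 1, deg(g) = 1, so Bézout bound = 1.
Scan x ∈ F_5. For each x, list the y ∈ F_5 with f(x, y) ≡ 0 and those with g(x, y) ≡ 0 (mod 5); the common zeros in that column are the intersection.
  x = 0: f ≡ 0 at y ∈ {2}; g ≡ 0 at y ∈ {3}; common: ∅.
  x = 1: f ≡ 0 at y ∈ {3}; g ≡ 0 at y ∈ {1}; common: ∅.
  x = 2: f ≡ 0 at y ∈ {4}; g ≡ 0 at y ∈ {4}; common: {4}.
  x = 3: f ≡ 0 at y ∈ {0}; g ≡ 0 at y ∈ {2}; common: ∅.
  x = 4: f ≡ 0 at y ∈ {1}; g ≡ 0 at y ∈ {0}; common: ∅.
Collecting: common zeros = {(2, 4)}, so the count is 1.
Comparison with the Bézout bound: 1 ≤ 1 = deg(f)·deg(g), as expected for curves with no common component (the bound is attained).


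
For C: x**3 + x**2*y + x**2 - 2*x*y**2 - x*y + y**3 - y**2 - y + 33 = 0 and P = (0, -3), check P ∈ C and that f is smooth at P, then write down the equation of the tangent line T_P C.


Tangent line at P: -15*x + 32*y + 96 = 0.

Step 1: f(0, -3) = 0, so P lies on C.
Step 2: partial derivatives
  f_x(x, y) = 3*x**2 + 2*x*y + 2*x - 2*y**2 - y, f_y(x, y) = x**2 - 4*x*y - x + 3*y**2 - 2*y - 1.
  f_x(P) = -15, f_y(P) = 32 (gradient nonzero, so P is smooth).
Step 3: tangent line at P: -15·(x − 0) + 32·(y − -3) = 0.
Expanding: -15*x + 32*y + 96 = 0.


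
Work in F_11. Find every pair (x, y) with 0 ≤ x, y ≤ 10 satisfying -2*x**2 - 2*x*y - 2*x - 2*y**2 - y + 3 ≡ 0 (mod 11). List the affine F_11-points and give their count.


Affine F_11-points: {(0, 1), (0, 4), (1, 5), (1, 10), (4, 5), (4, 7), (6, 4), (6, 6), (9, 1), (9, 6), (10, 7), (10, 10)}; count = 12.

For each of the 121 pairs (x, y) ∈ F_11², evaluate f(x, y) mod 11. Record the zeros.
  x = 0: [0↦3, 1↦0, 2↦4, 3↦4, 4↦0, 5↦3, 6↦2, 7↦8, 8↦10, 9↦8, 10↦2]  zeros at y ∈ {1, 4}
  x = 1: [0↦10, 1↦5, 2↦7, 3↦5, 4↦10, 5↦0, 6↦8, 7↦1, 8↦1, 9↦8, 10↦0]  zeros at y ∈ {5, 10}
  x = 2: [0↦2, 1↦6, 2↦6, 3↦2, 4↦5, 5↦4, 6↦10, 7↦1, 8↦10, 9↦4, 10↦5]  zeros at y ∈ ∅
  x = 3: [0↦1, 1↦3, 2↦1, 3↦6, 4↦7, 5↦4, 6↦8, 7↦8, 8↦4, 9↦7, 10↦6]  zeros at y ∈ ∅
  x = 4: [0↦7, 1↦7, 2↦3, 3↦6, 4↦5, 5↦0, 6↦2, 7↦0, 8↦5, 9↦6, 10↦3]  zeros at y ∈ {5, 7}
  x = 5: [0↦9, 1↦7, 2↦1, 3↦2, 4↦10, 5↦3, 6↦3, 7↦10, 8↦2, 9↦1, 10↦7]  zeros at y ∈ ∅
  x = 6: [0↦7, 1↦3, 2↦6, 3↦5, 4↦0, 5↦2, 6↦0, 7↦5, 8↦6, 9↦3, 10↦7]  zeros at y ∈ {4, 6}
  x = 7: [0↦1, 1↦6, 2↦7, 3↦4, 4↦8, 5↦8, 6↦4, 7↦7, 8↦6, 9↦1, 10↦3]  zeros at y ∈ ∅
  x = 8: [0↦2, 1↦5, 2↦4, 3↦10, 4↦1, 5↦10, 6↦4, 7↦5, 8↦2, 9↦6, 10↦6]  zeros at y ∈ ∅
  x = 9: [0↦10, 1↦0, 2↦8, 3↦1, 4↦1, 5↦8, 6↦0, 7↦10, 8↦5, 9↦7, 10↦5]  zeros at y ∈ {1, 6}
  x = 10: [0↦3, 1↦2, 2↦8, 3↦10, 4↦8, 5↦2, 6↦3, 7↦0, 8↦4, 9↦4, 10↦0]  zeros at y ∈ {7, 10}
Collecting zeros: affine points = {(0, 1), (0, 4), (1, 5), (1, 10), (4, 5), (4, 7), (6, 4), (6, 6), (9, 1), (9, 6), (10, 7), (10, 10)}.
Total count |C(F_11)_aff| = 12.


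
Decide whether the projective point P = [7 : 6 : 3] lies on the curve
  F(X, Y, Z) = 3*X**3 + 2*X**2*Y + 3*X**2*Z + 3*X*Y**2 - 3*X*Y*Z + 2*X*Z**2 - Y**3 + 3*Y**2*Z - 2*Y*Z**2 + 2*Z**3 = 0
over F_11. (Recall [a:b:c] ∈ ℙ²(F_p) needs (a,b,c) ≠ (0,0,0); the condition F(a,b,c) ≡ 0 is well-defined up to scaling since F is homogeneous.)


F(7,6,3) ≡ 9 (mod 11); P is NOT on the curve.

Evaluate F(7, 6, 3) term-by-term (mod 11).
  3*X**3 ↦ 3·343·1·1 = 1029
  2*X**2*Y ↦ 2·49·6·1 = 588
  3*X**2*Z ↦ 3·49·1·3 = 441
  3*X*Y**2 ↦ 3·7·36·1 = 756
  -3*X*Y*Z ↦ -3·7·6·3 = -378
  2*X*Z**2 ↦ 2·7·1·9 = 126
  -Y**3 ↦ -1·1·216·1 = -216
  3*Y**2*Z ↦ 3·1·36·3 = 324
  -2*Y*Z**2 ↦ -2·1·6·9 = -108
  2*Z**3 ↦ 2·1·1·27 = 54
Sum: F(7, 6, 3) = (1029) + (588) + (441) + (756) + (-378) + (126) + (-216) + (324) + (-108) + (54) = 2616.
Reducing mod 11: 2616 ≡ 9 (mod 11).
Since F(a, b, c) ≡ 9 ≠ 0 (mod 11), P does NOT lie on the curve.


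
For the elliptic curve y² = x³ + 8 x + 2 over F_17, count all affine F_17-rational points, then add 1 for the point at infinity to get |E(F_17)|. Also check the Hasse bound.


Affine points = {(0, 6), (0, 11), (2, 3), (2, 14), (3, 6), (3, 11), (4, 8), (4, 9), (8, 0), (9, 2), (9, 15), (13, 5), (13, 12), (14, 6), (14, 11)}; affine count = 15; |E(F_17)| = 16.

Discriminant check: Δ ∝ 4a³ + 27b² = 4·8³ + 27·2² = 4·512 + 27·4 ≡ 14 (mod 17). Nonzero ⇒ E is nonsingular.
For each x ∈ F_17, compute rhs = x³ + 8·x + 2 mod 17, then count y ∈ F_17 with y² ≡ rhs.
  x = 0: rhs = 2, matching y values: 6, 11 (2 points).
  x = 1: rhs = 11, matching y values: none (0 points).
  x = 2: rhs = 9, matching y values: 3, 14 (2 points).
  x = 3: rhs = 2, matching y values: 6, 11 (2 points).
  x = 4: rhs = 13, matching y values: 8, 9 (2 points).
  x = 5: rhs = 14, matching y values: none (0 points).
  x = 6: rhs = 11, matching y values: none (0 points).
  x = 7: rhs = 10, matching y values: none (0 points).
  x = 8: rhs = 0, matching y values: 0 (1 points).
  x = 9: rhs = 4, matching y values: 2, 15 (2 points).
  x = 10: rhs = 11, matching y values: none (0 points).
  x = 11: rhs = 10, matching y values: none (0 points).
  x = 12: rhs = 7, matching y values: none (0 points).
  x = 13: rhs = 8, matching y values: 5, 12 (2 points).
  x = 14: rhs = 2, matching y values: 6, 11 (2 points).
  x = 15: rhs = 12, matching y values: none (0 points).
  x = 16: rhs = 10, matching y values: none (0 points).
Total affine count: 15.
Full point count |E(F_17)| = 15 + 1 = 16.
Hasse bound: |16 − (17+1)| = |-2| = 2 ≤ 2√17 ≈ 8.2462 ✓.


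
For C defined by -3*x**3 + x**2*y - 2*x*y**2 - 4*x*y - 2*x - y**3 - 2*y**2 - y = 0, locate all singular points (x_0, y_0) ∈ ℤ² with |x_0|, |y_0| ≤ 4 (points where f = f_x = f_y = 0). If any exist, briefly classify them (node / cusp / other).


Singular points: {(0, -1)}; classification: node.

Compute partial derivatives:
  f_x = -9*x**2 + 2*x*y - 2*y**2 - 4*y - 2.
  f_y = x**2 - 4*x*y - 4*x - 3*y**2 - 4*y - 1.
Scan x_0 ∈ {−4, ..., 4}. For each x_0, f_y(x_0, y) is a polynomial in y; find its integer roots y ∈ {−4, ..., 4}, then test f_x and f at those candidates.
  x = -4: f_y(-4, y) = -3*y**2 + 12*y + 31; no integer root y with |y| ≤ 4.
  x = -3: f_y(-3, y) = -3*y**2 + 8*y + 20; no integer root y with |y| ≤ 4.
  x = -2: f_y(-2, y) = -3*y**2 + 4*y + 11; no integer root y with |y| ≤ 4.
  x = -1: f_y(-1, y) = 4 - 3*y**2; no integer root y with |y| ≤ 4.
  x = 0: f_y(0, y) = -3*y**2 - 4*y - 1; vanishes at y ∈ {-1}. (0, -1): f_x = 0, f = 0 — SINGULAR.
  x = 1: f_y(1, y) = -3*y**2 - 8*y - 4; vanishes at y ∈ {-2}. (1, -2): f_x = -15 ≠ 0.
  x = 2: f_y(2, y) = -3*y**2 - 12*y - 5; no integer root y with |y| ≤ 4.
  x = 3: f_y(3, y) = -3*y**2 - 16*y - 4; no integer root y with |y| ≤ 4.
  x = 4: f_y(4, y) = -3*y**2 - 20*y - 1; no integer root y with |y| ≤ 4.
Only singular point on the grid: (0, -1).
Classify: substitute x = 0 + u, y = -1 + v and expand: f = -3*u**3 + u**2*v - u**2 - 2*u*v**2 - v**3 + v**2.
No constant or linear terms (consistent with a singular point). Quadratic part: -u**2 + v**2. Cubic part: -3*u**3 + u**2*v - 2*u*v**2 - v**3.
The quadratic part v**2 - u**2 = (v − u)(v + u) splits into two distinct linear factors, so there are two distinct tangent lines y − -1 = ±(x − 0) — this is a node (ordinary double point).
Classification: node.


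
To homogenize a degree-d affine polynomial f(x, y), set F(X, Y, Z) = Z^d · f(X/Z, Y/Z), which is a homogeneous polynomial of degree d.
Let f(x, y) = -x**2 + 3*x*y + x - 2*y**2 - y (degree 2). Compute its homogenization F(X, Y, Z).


F(X, Y, Z) = -X**2 + 3*X*Y + X*Z - 2*Y**2 - Y*Z

deg(f) = 2.
Substitute x = X/Z, y = Y/Z into f, then multiply by Z^2.
  monomial -1·x^2·y^0 ↦ -1·X^2·Y^0·Z^0.
  monomial 3·x^1·y^1 ↦ 3·X^1·Y^1·Z^0.
  monomial 1·x^1·y^0 ↦ 1·X^1·Y^0·Z^1.
  monomial -2·x^0·y^2 ↦ -2·X^0·Y^2·Z^0.
  monomial -1·x^0·y^1 ↦ -1·X^0·Y^1·Z^1.
Collecting: F(X, Y, Z) = -X**2 + 3*X*Y + X*Z - 2*Y**2 - Y*Z.


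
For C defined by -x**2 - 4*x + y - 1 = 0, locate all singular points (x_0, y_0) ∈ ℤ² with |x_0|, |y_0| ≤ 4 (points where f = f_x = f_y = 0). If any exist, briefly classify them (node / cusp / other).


No singular points in the scanned grid; C is smooth there.

Compute partial derivatives:
  f_x = -2*x - 4.
  f_y = 1.
f_y = 1 is a nonzero constant, so f_y never vanishes: no point (x, y) can satisfy f = f_x = f_y = 0. In particular no (x, y) ∈ {−4, ..., 4}² is singular; the curve is smooth.


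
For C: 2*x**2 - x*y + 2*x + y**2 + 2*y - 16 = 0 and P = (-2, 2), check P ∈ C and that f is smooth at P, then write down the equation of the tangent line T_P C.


Tangent line at P: -8*x + 8*y - 32 = 0.

Step 1: f(-2, 2) = 0, so P lies on C.
Step 2: partial derivatives
  f_x(x, y) = 4*x - y + 2, f_y(x, y) = -x + 2*y + 2.
  f_x(P) = -8, f_y(P) = 8 (gradient nonzero, so P is smooth).
Step 3: tangent line at P: -8·(x − -2) + 8·(y − 2) = 0.
Expanding: -8*x + 8*y - 32 = 0.


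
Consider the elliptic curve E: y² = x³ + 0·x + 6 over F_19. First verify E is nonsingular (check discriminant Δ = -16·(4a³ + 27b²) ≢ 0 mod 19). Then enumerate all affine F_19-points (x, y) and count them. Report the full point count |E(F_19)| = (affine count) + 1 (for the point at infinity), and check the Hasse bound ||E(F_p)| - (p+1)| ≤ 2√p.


Affine points = {(0, 5), (0, 14), (1, 8), (1, 11), (5, 6), (5, 13), (7, 8), (7, 11), (8, 9), (8, 10), (11, 8), (11, 11), (12, 9), (12, 10), (16, 6), (16, 13), (17, 6), (17, 13), (18, 9), (18, 10)}; affine count = 20; |E(F_19)| = 21.

Discriminant check: Δ ∝ 4a³ + 27b² = 4·0³ + 27·6² = 4·0 + 27·36 ≡ 3 (mod 19). Nonzero ⇒ E is nonsingular.
For each x ∈ F_19, compute rhs = x³ + 0·x + 6 mod 19, then count y ∈ F_19 with y² ≡ rhs.
  x = 0: rhs = 6, matching y values: 5, 14 (2 points).
  x = 1: rhs = 7, matching y values: 8, 11 (2 points).
  x = 2: rhs = 14, matching y values: none (0 points).
  x = 3: rhs = 14, matching y values: none (0 points).
  x = 4: rhs = 13, matching y values: none (0 points).
  x = 5: rhs = 17, matching y values: 6, 13 (2 points).
  x = 6: rhs = 13, matching y values: none (0 points).
  x = 7: rhs = 7, matching y values: 8, 11 (2 points).
  x = 8: rhs = 5, matching y values: 9, 10 (2 points).
  x = 9: rhs = 13, matching y values: none (0 points).
  x = 10: rhs = 18, matching y values: none (0 points).
  x = 11: rhs = 7, matching y values: 8, 11 (2 points).
  x = 12: rhs = 5, matching y values: 9, 10 (2 points).
  x = 13: rhs = 18, matching y values: none (0 points).
  x = 14: rhs = 14, matching y values: none (0 points).
  x = 15: rhs = 18, matching y values: none (0 points).
  x = 16: rhs = 17, matching y values: 6, 13 (2 points).
  x = 17: rhs = 17, matching y values: 6, 13 (2 points).
  x = 18: rhs = 5, matching y values: 9, 10 (2 points).
Total affine count: 20.
Full point count |E(F_19)| = 20 + 1 = 21.
Hasse bound: |21 − (19+1)| = |1| = 1 ≤ 2√19 ≈ 8.7178 ✓.


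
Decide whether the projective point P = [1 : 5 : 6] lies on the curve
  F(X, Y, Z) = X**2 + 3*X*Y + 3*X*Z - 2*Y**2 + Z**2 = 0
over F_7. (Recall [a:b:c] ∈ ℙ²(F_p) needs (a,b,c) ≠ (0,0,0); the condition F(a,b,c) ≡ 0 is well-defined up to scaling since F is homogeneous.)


F(1,5,6) ≡ 6 (mod 7); P is NOT on the curve.

Evaluate F(1, 5, 6) term-by-term (mod 7).
  X**2 ↦ 1·1·1·1 = 1
  3*X*Y ↦ 3·1·5·1 = 15
  3*X*Z ↦ 3·1·1·6 = 18
  -2*Y**2 ↦ -2·1·25·1 = -50
  Z**2 ↦ 1·1·1·36 = 36
Sum: F(1, 5, 6) = (1) + (15) + (18) + (-50) + (36) = 20.
Reducing mod 7: 20 ≡ 6 (mod 7).
Since F(a, b, c) ≡ 6 ≠ 0 (mod 7), P does NOT lie on the curve.


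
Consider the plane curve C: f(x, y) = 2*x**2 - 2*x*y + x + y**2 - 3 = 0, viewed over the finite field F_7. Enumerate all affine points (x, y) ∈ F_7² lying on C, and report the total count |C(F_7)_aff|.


Affine F_7-points: {(1, 0), (1, 2), (2, 0), (2, 4), (4, 2), (4, 6), (5, 4), (5, 6)}; count = 8.

For each of the 49 pairs (x, y) ∈ F_7², evaluate f(x, y) mod 7. Record the zeros.
  x = 0: [0↦4, 1↦5, 2↦1, 3↦6, 4↦6, 5↦1, 6↦5]  zeros at y ∈ ∅
  x = 1: [0↦0, 1↦6, 2↦0, 3↦3, 4↦1, 5↦1, 6↦3]  zeros at y ∈ {0, 2}
  x = 2: [0↦0, 1↦4, 2↦3, 3↦4, 4↦0, 5↦5, 6↦5]  zeros at y ∈ {0, 4}
  x = 3: [0↦4, 1↦6, 2↦3, 3↦2, 4↦3, 5↦6, 6↦4]  zeros at y ∈ ∅
  x = 4: [0↦5, 1↦5, 2↦0, 3↦4, 4↦3, 5↦4, 6↦0]  zeros at y ∈ {2, 6}
  x = 5: [0↦3, 1↦1, 2↦1, 3↦3, 4↦0, 5↦6, 6↦0]  zeros at y ∈ {4, 6}
  x = 6: [0↦5, 1↦1, 2↦6, 3↦6, 4↦1, 5↦5, 6↦4]  zeros at y ∈ ∅
Collecting zeros: affine points = {(1, 0), (1, 2), (2, 0), (2, 4), (4, 2), (4, 6), (5, 4), (5, 6)}.
Total count |C(F_7)_aff| = 8.


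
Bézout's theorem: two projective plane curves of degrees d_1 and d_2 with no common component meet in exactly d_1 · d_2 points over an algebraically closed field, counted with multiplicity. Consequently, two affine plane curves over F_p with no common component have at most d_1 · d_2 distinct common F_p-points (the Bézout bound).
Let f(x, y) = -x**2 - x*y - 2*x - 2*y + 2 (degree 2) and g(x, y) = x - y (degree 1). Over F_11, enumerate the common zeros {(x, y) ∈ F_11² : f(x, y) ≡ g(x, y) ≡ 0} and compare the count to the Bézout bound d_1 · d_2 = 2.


Common zeros: ∅; count = 0; Bézout bound = 2.

deg(f) = 2, deg(g) = 1, so Bézout bound = 2.
Scan x ∈ F_11. For each x, list the y ∈ F_11 with f(x, y) ≡ 0 and those with g(x, y) ≡ 0 (mod 11); the common zeros in that column are the intersection.
  x = 0: f ≡ 0 at y ∈ {1}; g ≡ 0 at y ∈ {0}; common: ∅.
  x = 1: f ≡ 0 at y ∈ {7}; g ≡ 0 at y ∈ {1}; common: ∅.
  x = 2: f ≡ 0 at y ∈ {4}; g ≡ 0 at y ∈ {2}; common: ∅.
  x = 3: f ≡ 0 at y ∈ {4}; g ≡ 0 at y ∈ {3}; common: ∅.
  x = 4: f ≡ 0 at y ∈ {0}; g ≡ 0 at y ∈ {4}; common: ∅.
  x = 5: f ≡ 0 at y ∈ {0}; g ≡ 0 at y ∈ {5}; common: ∅.
  x = 6: f ≡ 0 at y ∈ {8}; g ≡ 0 at y ∈ {6}; common: ∅.
  x = 7: f ≡ 0 at y ∈ {3}; g ≡ 0 at y ∈ {7}; common: ∅.
  x = 8: f ≡ 0 at y ∈ {1}; g ≡ 0 at y ∈ {8}; common: ∅.
  x = 9: f ≡ 0 at y ∈ ∅; g ≡ 0 at y ∈ {9}; common: ∅.
  x = 10: f ≡ 0 at y ∈ {3}; g ≡ 0 at y ∈ {10}; common: ∅.
Collecting: common zeros = ∅, so the count is 0.
Comparison with the Bézout bound: 0 ≤ 2 = deg(f)·deg(g), as expected for curves with no common component (the affine F_11-count falls short of the bound because intersections may lie at infinity, over extension fields, or carry multiplicity).


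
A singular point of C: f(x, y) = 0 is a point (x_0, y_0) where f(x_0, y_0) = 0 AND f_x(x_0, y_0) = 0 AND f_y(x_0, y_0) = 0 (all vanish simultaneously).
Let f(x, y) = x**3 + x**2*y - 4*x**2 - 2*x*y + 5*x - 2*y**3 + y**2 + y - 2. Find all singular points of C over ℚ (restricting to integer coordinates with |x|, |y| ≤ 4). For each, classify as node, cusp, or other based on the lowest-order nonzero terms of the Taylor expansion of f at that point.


Singular points: {(1, 0)}; classification: node.

Compute partial derivatives:
  f_x = 3*x**2 + 2*x*y - 8*x - 2*y + 5.
  f_y = x**2 - 2*x - 6*y**2 + 2*y + 1.
Scan x_0 ∈ {−4, ..., 4}. For each x_0, f_y(x_0, y) is a polynomial in y; find its integer roots y ∈ {−4, ..., 4}, then test f_x and f at those candidates.
  x = -4: f_y(-4, y) = -6*y**2 + 2*y + 25; no integer root y with |y| ≤ 4.
  x = -3: f_y(-3, y) = -6*y**2 + 2*y + 16; no integer root y with |y| ≤ 4.
  x = -2: f_y(-2, y) = -6*y**2 + 2*y + 9; no integer root y with |y| ≤ 4.
  x = -1: f_y(-1, y) = -6*y**2 + 2*y + 4; vanishes at y ∈ {1}. (-1, 1): f_x = 12 ≠ 0.
  x = 0: f_y(0, y) = -6*y**2 + 2*y + 1; no integer root y with |y| ≤ 4.
  x = 1: f_y(1, y) = -6*y**2 + 2*y; vanishes at y ∈ {0}. (1, 0): f_x = 0, f = 0 — SINGULAR.
  x = 2: f_y(2, y) = -6*y**2 + 2*y + 1; no integer root y with |y| ≤ 4.
  x = 3: f_y(3, y) = -6*y**2 + 2*y + 4; vanishes at y ∈ {1}. (3, 1): f_x = 12 ≠ 0.
  x = 4: f_y(4, y) = -6*y**2 + 2*y + 9; no integer root y with |y| ≤ 4.
Only singular point on the grid: (1, 0).
Classify: substitute x = 1 + u, y = 0 + v and expand: f = u**3 + u**2*v - u**2 - 2*v**3 + v**2.
No constant or linear terms (consistent with a singular point). Quadratic part: -u**2 + v**2. Cubic part: u**3 + u**2*v - 2*v**3.
The quadratic part v**2 - u**2 = (v − u)(v + u) splits into two distinct linear factors, so there are two distinct tangent lines y − 0 = ±(x − 1) — this is a node (ordinary double point).
Classification: node.


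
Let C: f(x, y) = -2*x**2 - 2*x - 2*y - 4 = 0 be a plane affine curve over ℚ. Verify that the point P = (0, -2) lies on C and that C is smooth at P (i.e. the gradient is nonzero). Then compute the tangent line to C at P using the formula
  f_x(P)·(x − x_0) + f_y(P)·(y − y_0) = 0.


Tangent line at P: -2*x - 2*y - 4 = 0.

Step 1: f(0, -2) = 0, so P lies on C.
Step 2: partial derivatives
  f_x(x, y) = -4*x - 2, f_y(x, y) = -2.
  f_x(P) = -2, f_y(P) = -2 (gradient nonzero, so P is smooth).
Step 3: tangent line at P: -2·(x − 0) + -2·(y − -2) = 0.
Expanding: -2*x - 2*y - 4 = 0.


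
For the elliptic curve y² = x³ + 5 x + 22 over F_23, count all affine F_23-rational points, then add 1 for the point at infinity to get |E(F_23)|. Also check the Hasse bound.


Affine points = {(3, 8), (3, 15), (7, 3), (7, 20), (12, 4), (12, 19), (16, 9), (16, 14), (17, 11), (17, 12), (20, 7), (20, 16), (21, 2), (21, 21), (22, 4), (22, 19)}; affine count = 16; |E(F_23)| = 17.

Discriminant check: Δ ∝ 4a³ + 27b² = 4·5³ + 27·22² = 4·125 + 27·484 ≡ 21 (mod 23). Nonzero ⇒ E is nonsingular.
For each x ∈ F_23, compute rhs = x³ + 5·x + 22 mod 23, then count y ∈ F_23 with y² ≡ rhs.
  x = 0: rhs = 22, matching y values: none (0 points).
  x = 1: rhs = 5, matching y values: none (0 points).
  x = 2: rhs = 17, matching y values: none (0 points).
  x = 3: rhs = 18, matching y values: 8, 15 (2 points).
  x = 4: rhs = 14, matching y values: none (0 points).
  x = 5: rhs = 11, matching y values: none (0 points).
  x = 6: rhs = 15, matching y values: none (0 points).
  x = 7: rhs = 9, matching y values: 3, 20 (2 points).
  x = 8: rhs = 22, matching y values: none (0 points).
  x = 9: rhs = 14, matching y values: none (0 points).
  x = 10: rhs = 14, matching y values: none (0 points).
  x = 11: rhs = 5, matching y values: none (0 points).
  x = 12: rhs = 16, matching y values: 4, 19 (2 points).
  x = 13: rhs = 7, matching y values: none (0 points).
  x = 14: rhs = 7, matching y values: none (0 points).
  x = 15: rhs = 22, matching y values: none (0 points).
  x = 16: rhs = 12, matching y values: 9, 14 (2 points).
  x = 17: rhs = 6, matching y values: 11, 12 (2 points).
  x = 18: rhs = 10, matching y values: none (0 points).
  x = 19: rhs = 7, matching y values: none (0 points).
  x = 20: rhs = 3, matching y values: 7, 16 (2 points).
  x = 21: rhs = 4, matching y values: 2, 21 (2 points).
  x = 22: rhs = 16, matching y values: 4, 19 (2 points).
Total affine count: 16.
Full point count |E(F_23)| = 16 + 1 = 17.
Hasse bound: |17 − (23+1)| = |-7| = 7 ≤ 2√23 ≈ 9.5917 ✓.


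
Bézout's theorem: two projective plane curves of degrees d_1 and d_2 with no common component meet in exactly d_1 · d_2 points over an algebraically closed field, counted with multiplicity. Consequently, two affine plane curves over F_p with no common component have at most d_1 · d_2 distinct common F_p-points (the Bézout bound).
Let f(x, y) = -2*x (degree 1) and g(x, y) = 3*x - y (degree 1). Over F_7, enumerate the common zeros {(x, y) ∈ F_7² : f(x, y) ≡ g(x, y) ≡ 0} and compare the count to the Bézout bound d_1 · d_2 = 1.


Common zeros: {(0, 0)}; count = 1; Bézout bound = 1.

deg(f) = 1, deg(g) = 1, so Bézout bound = 1.
Scan x ∈ F_7. For each x, list the y ∈ F_7 with f(x, y) ≡ 0 and those with g(x, y) ≡ 0 (mod 7); the common zeros in that column are the intersection.
  x = 0: f ≡ 0 at y ∈ {0, 1, 2, 3, 4, 5, 6}; g ≡ 0 at y ∈ {0}; common: {0}.
  x = 1: f ≡ 0 at y ∈ ∅; g ≡ 0 at y ∈ {3}; common: ∅.
  x = 2: f ≡ 0 at y ∈ ∅; g ≡ 0 at y ∈ {6}; common: ∅.
  x = 3: f ≡ 0 at y ∈ ∅; g ≡ 0 at y ∈ {2}; common: ∅.
  x = 4: f ≡ 0 at y ∈ ∅; g ≡ 0 at y ∈ {5}; common: ∅.
  x = 5: f ≡ 0 at y ∈ ∅; g ≡ 0 at y ∈ {1}; common: ∅.
  x = 6: f ≡ 0 at y ∈ ∅; g ≡ 0 at y ∈ {4}; common: ∅.
Collecting: common zeros = {(0, 0)}, so the count is 1.
Comparison with the Bézout bound: 1 ≤ 1 = deg(f)·deg(g), as expected for curves with no common component (the bound is attained).


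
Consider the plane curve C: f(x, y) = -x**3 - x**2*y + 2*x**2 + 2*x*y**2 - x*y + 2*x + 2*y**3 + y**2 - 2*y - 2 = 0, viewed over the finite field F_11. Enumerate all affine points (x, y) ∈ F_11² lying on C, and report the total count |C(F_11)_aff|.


Affine F_11-points: {(0, 3), (1, 6), (2, 2), (2, 3), (2, 9), (3, 2), (6, 2), (7, 8), (8, 3), (9, 5)}; count = 10.

For each of the 121 pairs (x, y) ∈ F_11², evaluate f(x, y) mod 11. Record the zeros.
  x = 0: [0↦9, 1↦10, 2↦3, 3↦0, 4↦2, 5↦10, 6↦3, 7↦4, 8↦3, 9↦1, 10↦10]  zeros at y ∈ {3}
  x = 1: [0↦1, 1↦2, 2↦10, 3↦4, 4↦7, 5↦9, 6↦0, 7↦3, 8↦8, 9↦5, 10↦6]  zeros at y ∈ {6}
  x = 2: [0↦2, 1↦1, 2↦0, 3↦0, 4↦2, 5↦7, 6↦5, 7↦8, 8↦6, 9↦0, 10↦2]  zeros at y ∈ {2, 3, 9}
  x = 3: [0↦6, 1↦1, 2↦0, 3↦4, 4↦3, 5↦9, 6↦1, 7↦2, 8↦2, 9↦2, 10↦3]  zeros at y ∈ {2}
  x = 4: [0↦7, 1↦7, 2↦4, 3↦10, 4↦4, 5↦9, 6↦4, 7↦1, 8↦1, 9↦5, 10↦3]  zeros at y ∈ ∅
  x = 5: [0↦10, 1↦2, 2↦6, 3↦1, 4↦10, 5↦1, 6↦8, 7↦10, 8↦8, 9↦3, 10↦7]  zeros at y ∈ ∅
  x = 6: [0↦9, 1↦2, 2↦0, 3↦4, 4↦4, 5↦1, 6↦7, 7↦1, 8↦6, 9↦1, 10↦9]  zeros at y ∈ {2}
  x = 7: [0↦9, 1↦1, 2↦2, 3↦2, 4↦2, 5↦3, 6↦6, 7↦1, 8↦0, 9↦4, 10↦3]  zeros at y ∈ {8}
  x = 8: [0↦4, 1↦4, 2↦6, 3↦0, 4↦9, 5↦1, 6↦10, 7↦4, 8↦6, 9↦6, 10↦5]  zeros at y ∈ {3}
  x = 9: [0↦10, 1↦5, 2↦6, 3↦3, 4↦8, 5↦0, 6↦2, 7↦4, 8↦7, 9↦1, 10↦9]  zeros at y ∈ {5}
  x = 10: [0↦10, 1↦9, 2↦7, 3↦5, 4↦4, 5↦5, 6↦9, 7↦6, 8↦8, 9↦5, 10↦9]  zeros at y ∈ ∅
Collecting zeros: affine points = {(0, 3), (1, 6), (2, 2), (2, 3), (2, 9), (3, 2), (6, 2), (7, 8), (8, 3), (9, 5)}.
Total count |C(F_11)_aff| = 10.


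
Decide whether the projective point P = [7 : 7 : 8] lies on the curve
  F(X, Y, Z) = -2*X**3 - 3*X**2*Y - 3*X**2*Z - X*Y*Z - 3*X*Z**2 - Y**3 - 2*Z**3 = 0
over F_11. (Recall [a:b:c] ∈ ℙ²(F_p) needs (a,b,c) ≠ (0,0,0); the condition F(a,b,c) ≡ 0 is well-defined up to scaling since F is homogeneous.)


F(7,7,8) ≡ 1 (mod 11); P is NOT on the curve.

Evaluate F(7, 7, 8) term-by-term (mod 11).
  -2*X**3 ↦ -2·343·1·1 = -686
  -3*X**2*Y ↦ -3·49·7·1 = -1029
  -3*X**2*Z ↦ -3·49·1·8 = -1176
  -X*Y*Z ↦ -1·7·7·8 = -392
  -3*X*Z**2 ↦ -3·7·1·64 = -1344
  -Y**3 ↦ -1·1·343·1 = -343
  -2*Z**3 ↦ -2·1·1·512 = -1024
Sum: F(7, 7, 8) = (-686) + (-1029) + (-1176) + (-392) + (-1344) + (-343) + (-1024) = -5994.
Reducing mod 11: -5994 ≡ 1 (mod 11).
Since F(a, b, c) ≡ 1 ≠ 0 (mod 11), P does NOT lie on the curve.


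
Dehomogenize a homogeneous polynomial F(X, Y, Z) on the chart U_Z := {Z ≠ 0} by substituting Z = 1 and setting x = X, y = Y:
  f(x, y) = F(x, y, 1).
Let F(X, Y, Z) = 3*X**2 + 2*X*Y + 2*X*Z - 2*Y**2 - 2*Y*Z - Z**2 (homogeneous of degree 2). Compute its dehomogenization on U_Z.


f(x, y) = 3*x**2 + 2*x*y + 2*x - 2*y**2 - 2*y - 1

On U_Z we set Z = 1. Each monomial c·X^i·Y^j·Z^k in F becomes c·x^i·y^j·1^k = c·x^i·y^j.
Substituting Z = 1: F(X, Y, 1) = 3*x**2 + 2*x*y + 2*x - 2*y**2 - 2*y - 1.
Note: deg(f) ≤ deg(F) = 2; strict inequality happens when F is divisible by Z (lost terms).


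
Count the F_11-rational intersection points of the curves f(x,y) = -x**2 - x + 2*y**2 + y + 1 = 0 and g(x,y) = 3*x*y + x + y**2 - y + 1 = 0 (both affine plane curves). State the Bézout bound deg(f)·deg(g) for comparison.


Common zeros: ∅; count = 0; Bézout bound = 4.

deg(f) = 2, deg(g) = 2, so Bézout bound = 4.
Scan x ∈ F_11. For each x, list the y ∈ F_11 with f(x, y) ≡ 0 and those with g(x, y) ≡ 0 (mod 11); the common zeros in that column are the intersection.
  x = 0: f ≡ 0 at y ∈ {2, 3}; g ≡ 0 at y ∈ ∅; common: ∅.
  x = 1: f ≡ 0 at y ∈ {6, 10}; g ≡ 0 at y ∈ ∅; common: ∅.
  x = 2: f ≡ 0 at y ∈ ∅; g ≡ 0 at y ∈ ∅; common: ∅.
  x = 3: f ≡ 0 at y ∈ {0, 5}; g ≡ 0 at y ∈ {6, 8}; common: ∅.
  x = 4: f ≡ 0 at y ∈ ∅; g ≡ 0 at y ∈ ∅; common: ∅.
  x = 5: f ≡ 0 at y ∈ ∅; g ≡ 0 at y ∈ ∅; common: ∅.
  x = 6: f ≡ 0 at y ∈ ∅; g ≡ 0 at y ∈ ∅; common: ∅.
  x = 7: f ≡ 0 at y ∈ {0, 5}; g ≡ 0 at y ∈ {3, 10}; common: ∅.
  x = 8: f ≡ 0 at y ∈ ∅; g ≡ 0 at y ∈ {1, 9}; common: ∅.
  x = 9: f ≡ 0 at y ∈ {6, 10}; g ≡ 0 at y ∈ {2, 5}; common: ∅.
  x = 10: f ≡ 0 at y ∈ {2, 3}; g ≡ 0 at y ∈ {0, 4}; common: ∅.
Collecting: common zeros = ∅, so the count is 0.
Comparison with the Bézout bound: 0 ≤ 4 = deg(f)·deg(g), as expected for curves with no common component (the affine F_11-count falls short of the bound because intersections may lie at infinity, over extension fields, or carry multiplicity).


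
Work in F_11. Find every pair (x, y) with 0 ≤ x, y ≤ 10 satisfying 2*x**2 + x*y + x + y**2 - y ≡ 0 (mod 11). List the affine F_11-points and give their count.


Affine F_11-points: {(0, 0), (0, 1), (2, 3), (2, 7), (5, 0), (5, 7), (7, 2), (7, 3), (8, 2), (10, 1)}; count = 10.

For each of the 121 pairs (x, y) ∈ F_11², evaluate f(x, y) mod 11. Record the zeros.
  x = 0: [0↦0, 1↦0, 2↦2, 3↦6, 4↦1, 5↦9, 6↦8, 7↦9, 8↦1, 9↦6, 10↦2]  zeros at y ∈ {0, 1}
  x = 1: [0↦3, 1↦4, 2↦7, 3↦1, 4↦8, 5↦6, 6↦6, 7↦8, 8↦1, 9↦7, 10↦4]  zeros at y ∈ ∅
  x = 2: [0↦10, 1↦1, 2↦5, 3↦0, 4↦8, 5↦7, 6↦8, 7↦0, 8↦5, 9↦1, 10↦10]  zeros at y ∈ {3, 7}
  x = 3: [0↦10, 1↦2, 2↦7, 3↦3, 4↦1, 5↦1, 6↦3, 7↦7, 8↦2, 9↦10, 10↦9]  zeros at y ∈ ∅
  x = 4: [0↦3, 1↦7, 2↦2, 3↦10, 4↦9, 5↦10, 6↦2, 7↦7, 8↦3, 9↦1, 10↦1]  zeros at y ∈ ∅
  x = 5: [0↦0, 1↦5, 2↦1, 3↦10, 4↦10, 5↦1, 6↦5, 7↦0, 8↦8, 9↦7, 10↦8]  zeros at y ∈ {0, 7}
  x = 6: [0↦1, 1↦7, 2↦4, 3↦3, 4↦4, 5↦7, 6↦1, 7↦8, 8↦6, 9↦6, 10↦8]  zeros at y ∈ ∅
  x = 7: [0↦6, 1↦2, 2↦0, 3↦0, 4↦2, 5↦6, 6↦1, 7↦9, 8↦8, 9↦9, 10↦1]  zeros at y ∈ {2, 3}
  x = 8: [0↦4, 1↦1, 2↦0, 3↦1, 4↦4, 5↦9, 6↦5, 7↦3, 8↦3, 9↦5, 10↦9]  zeros at y ∈ {2}
  x = 9: [0↦6, 1↦4, 2↦4, 3↦6, 4↦10, 5↦5, 6↦2, 7↦1, 8↦2, 9↦5, 10↦10]  zeros at y ∈ ∅
  x = 10: [0↦1, 1↦0, 2↦1, 3↦4, 4↦9, 5↦5, 6↦3, 7↦3, 8↦5, 9↦9, 10↦4]  zeros at y ∈ {1}
Collecting zeros: affine points = {(0, 0), (0, 1), (2, 3), (2, 7), (5, 0), (5, 7), (7, 2), (7, 3), (8, 2), (10, 1)}.
Total count |C(F_11)_aff| = 10.


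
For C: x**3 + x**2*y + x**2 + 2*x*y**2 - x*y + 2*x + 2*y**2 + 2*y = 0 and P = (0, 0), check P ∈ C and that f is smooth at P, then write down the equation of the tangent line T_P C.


Tangent line at P: 2*x + 2*y = 0.

Step 1: f(0, 0) = 0, so P lies on C.
Step 2: partial derivatives
  f_x(x, y) = 3*x**2 + 2*x*y + 2*x + 2*y**2 - y + 2, f_y(x, y) = x**2 + 4*x*y - x + 4*y + 2.
  f_x(P) = 2, f_y(P) = 2 (gradient nonzero, so P is smooth).
Step 3: tangent line at P: 2·(x − 0) + 2·(y − 0) = 0.
Expanding: 2*x + 2*y = 0.


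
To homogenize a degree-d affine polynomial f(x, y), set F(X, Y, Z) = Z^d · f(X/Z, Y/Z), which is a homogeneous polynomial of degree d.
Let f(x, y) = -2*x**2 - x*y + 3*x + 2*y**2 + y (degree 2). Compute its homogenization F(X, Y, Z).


F(X, Y, Z) = -2*X**2 - X*Y + 3*X*Z + 2*Y**2 + Y*Z

deg(f) = 2.
Substitute x = X/Z, y = Y/Z into f, then multiply by Z^2.
  monomial -2·x^2·y^0 ↦ -2·X^2·Y^0·Z^0.
  monomial -1·x^1·y^1 ↦ -1·X^1·Y^1·Z^0.
  monomial 3·x^1·y^0 ↦ 3·X^1·Y^0·Z^1.
  monomial 2·x^0·y^2 ↦ 2·X^0·Y^2·Z^0.
  monomial 1·x^0·y^1 ↦ 1·X^0·Y^1·Z^1.
Collecting: F(X, Y, Z) = -2*X**2 - X*Y + 3*X*Z + 2*Y**2 + Y*Z.


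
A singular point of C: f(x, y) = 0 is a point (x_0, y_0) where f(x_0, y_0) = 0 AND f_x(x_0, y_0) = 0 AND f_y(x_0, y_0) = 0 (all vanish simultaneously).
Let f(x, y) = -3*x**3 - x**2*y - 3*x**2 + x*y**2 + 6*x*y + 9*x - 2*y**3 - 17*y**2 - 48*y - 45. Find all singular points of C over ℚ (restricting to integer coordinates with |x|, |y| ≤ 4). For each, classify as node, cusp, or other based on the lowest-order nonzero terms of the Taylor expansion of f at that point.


Singular points: {(0, -3)}; classification: cusp.

Compute partial derivatives:
  f_x = -9*x**2 - 2*x*y - 6*x + y**2 + 6*y + 9.
  f_y = -x**2 + 2*x*y + 6*x - 6*y**2 - 34*y - 48.
Scan x_0 ∈ {−4, ..., 4}. For each x_0, f_y(x_0, y) is a polynomial in y; find its integer roots y ∈ {−4, ..., 4}, then test f_x and f at those candidates.
  x = -4: f_y(-4, y) = -6*y**2 - 42*y - 88; no integer root y with |y| ≤ 4.
  x = -3: f_y(-3, y) = -6*y**2 - 40*y - 75; no integer root y with |y| ≤ 4.
  x = -2: f_y(-2, y) = -6*y**2 - 38*y - 64; no integer root y with |y| ≤ 4.
  x = -1: f_y(-1, y) = -6*y**2 - 36*y - 55; no integer root y with |y| ≤ 4.
  x = 0: f_y(0, y) = -6*y**2 - 34*y - 48; vanishes at y ∈ {-3}. (0, -3): f_x = 0, f = 0 — SINGULAR.
  x = 1: f_y(1, y) = -6*y**2 - 32*y - 43; no integer root y with |y| ≤ 4.
  x = 2: f_y(2, y) = -6*y**2 - 30*y - 40; no integer root y with |y| ≤ 4.
  x = 3: f_y(3, y) = -6*y**2 - 28*y - 39; no integer root y with |y| ≤ 4.
  x = 4: f_y(4, y) = -6*y**2 - 26*y - 40; no integer root y with |y| ≤ 4.
Only singular point on the grid: (0, -3).
Classify: substitute x = 0 + u, y = -3 + v and expand: f = -3*u**3 - u**2*v + u*v**2 - 2*v**3 + v**2.
No constant or linear terms (consistent with a singular point). Quadratic part: v**2. Cubic part: -3*u**3 - u**2*v + u*v**2 - 2*v**3.
The quadratic part v**2 is a perfect square, so there is a single (double) tangent line v = 0, i.e. y = -3. Restricting the cubic part to that line (v = 0) leaves -3*u**3 ≠ 0, so f is not divisible by v and the branch is v² ≈ 3*u**3 to lowest order — this is a cusp.
Classification: cusp.


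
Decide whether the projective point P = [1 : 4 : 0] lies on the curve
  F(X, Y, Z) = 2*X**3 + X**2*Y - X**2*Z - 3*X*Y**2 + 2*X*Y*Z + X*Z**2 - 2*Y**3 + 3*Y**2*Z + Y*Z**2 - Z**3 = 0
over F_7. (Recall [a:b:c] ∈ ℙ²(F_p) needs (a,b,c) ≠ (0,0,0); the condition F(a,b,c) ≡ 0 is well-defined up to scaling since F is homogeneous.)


F(1,4,0) ≡ 5 (mod 7); P is NOT on the curve.

Evaluate F(1, 4, 0) term-by-term (mod 7).
  2*X**3 ↦ 2·1·1·1 = 2
  X**2*Y ↦ 1·1·4·1 = 4
  -X**2*Z ↦ -1·1·1·0 = 0
  -3*X*Y**2 ↦ -3·1·16·1 = -48
  2*X*Y*Z ↦ 2·1·4·0 = 0
  X*Z**2 ↦ 1·1·1·0 = 0
  -2*Y**3 ↦ -2·1·64·1 = -128
  3*Y**2*Z ↦ 3·1·16·0 = 0
  Y*Z**2 ↦ 1·1·4·0 = 0
  -Z**3 ↦ -1·1·1·0 = 0
Sum: F(1, 4, 0) = (2) + (4) + (0) + (-48) + (0) + (0) + (-128) + (0) + (0) + (0) = -170.
Reducing mod 7: -170 ≡ 5 (mod 7).
Since F(a, b, c) ≡ 5 ≠ 0 (mod 7), P does NOT lie on the curve.


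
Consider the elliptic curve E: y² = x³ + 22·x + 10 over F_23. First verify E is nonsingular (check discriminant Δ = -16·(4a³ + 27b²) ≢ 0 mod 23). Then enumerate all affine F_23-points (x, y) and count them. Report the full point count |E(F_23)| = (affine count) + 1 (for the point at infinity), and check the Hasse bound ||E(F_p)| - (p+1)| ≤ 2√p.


Affine points = {(2, 4), (2, 19), (4, 1), (4, 22), (6, 6), (6, 17), (7, 1), (7, 22), (8, 10), (8, 13), (12, 1), (12, 22), (13, 3), (13, 20), (14, 7), (14, 16), (15, 9), (15, 14), (20, 3), (20, 20), (21, 2), (21, 21)}; affine count = 22; |E(F_23)| = 23.

Discriminant check: Δ ∝ 4a³ + 27b² = 4·22³ + 27·10² = 4·10648 + 27·100 ≡ 5 (mod 23). Nonzero ⇒ E is nonsingular.
For each x ∈ F_23, compute rhs = x³ + 22·x + 10 mod 23, then count y ∈ F_23 with y² ≡ rhs.
  x = 0: rhs = 10, matching y values: none (0 points).
  x = 1: rhs = 10, matching y values: none (0 points).
  x = 2: rhs = 16, matching y values: 4, 19 (2 points).
  x = 3: rhs = 11, matching y values: none (0 points).
  x = 4: rhs = 1, matching y values: 1, 22 (2 points).
  x = 5: rhs = 15, matching y values: none (0 points).
  x = 6: rhs = 13, matching y values: 6, 17 (2 points).
  x = 7: rhs = 1, matching y values: 1, 22 (2 points).
  x = 8: rhs = 8, matching y values: 10, 13 (2 points).
  x = 9: rhs = 17, matching y values: none (0 points).
  x = 10: rhs = 11, matching y values: none (0 points).
  x = 11: rhs = 19, matching y values: none (0 points).
  x = 12: rhs = 1, matching y values: 1, 22 (2 points).
  x = 13: rhs = 9, matching y values: 3, 20 (2 points).
  x = 14: rhs = 3, matching y values: 7, 16 (2 points).
  x = 15: rhs = 12, matching y values: 9, 14 (2 points).
  x = 16: rhs = 19, matching y values: none (0 points).
  x = 17: rhs = 7, matching y values: none (0 points).
  x = 18: rhs = 5, matching y values: none (0 points).
  x = 19: rhs = 19, matching y values: none (0 points).
  x = 20: rhs = 9, matching y values: 3, 20 (2 points).
  x = 21: rhs = 4, matching y values: 2, 21 (2 points).
  x = 22: rhs = 10, matching y values: none (0 points).
Total affine count: 22.
Full point count |E(F_23)| = 22 + 1 = 23.
Hasse bound: |23 − (23+1)| = |-1| = 1 ≤ 2√23 ≈ 9.5917 ✓.


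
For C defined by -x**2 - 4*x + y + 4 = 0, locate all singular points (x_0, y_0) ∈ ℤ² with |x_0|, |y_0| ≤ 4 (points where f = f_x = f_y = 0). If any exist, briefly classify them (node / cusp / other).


No singular points in the scanned grid; C is smooth there.

Compute partial derivatives:
  f_x = -2*x - 4.
  f_y = 1.
f_y = 1 is a nonzero constant, so f_y never vanishes: no point (x, y) can satisfy f = f_x = f_y = 0. In particular no (x, y) ∈ {−4, ..., 4}² is singular; the curve is smooth.


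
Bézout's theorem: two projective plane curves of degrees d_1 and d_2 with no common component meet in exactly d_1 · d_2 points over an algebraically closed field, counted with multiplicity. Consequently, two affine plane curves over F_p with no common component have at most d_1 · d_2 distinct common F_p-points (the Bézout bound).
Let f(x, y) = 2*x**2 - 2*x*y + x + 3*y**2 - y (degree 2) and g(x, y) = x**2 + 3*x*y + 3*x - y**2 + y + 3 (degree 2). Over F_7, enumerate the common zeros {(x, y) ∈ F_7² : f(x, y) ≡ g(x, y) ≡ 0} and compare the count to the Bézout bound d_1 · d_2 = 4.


Common zeros: {(3, 0)}; count = 1; Bézout bound = 4.

deg(f) = 2, deg(g) = 2, so Bézout bound = 4.
Scan x ∈ F_7. For each x, list the y ∈ F_7 with f(x, y) ≡ 0 and those with g(x, y) ≡ 0 (mod 7); the common zeros in that column are the intersection.
  x = 0: f ≡ 0 at y ∈ {0, 5}; g ≡ 0 at y ∈ ∅; common: ∅.
  x = 1: f ≡ 0 at y ∈ {3, 5}; g ≡ 0 at y ∈ {0, 4}; common: ∅.
  x = 2: f ≡ 0 at y ∈ ∅; g ≡ 0 at y ∈ ∅; common: ∅.
  x = 3: f ≡ 0 at y ∈ {0}; g ≡ 0 at y ∈ {0, 3}; common: {0}.
  x = 4: f ≡ 0 at y ∈ ∅; g ≡ 0 at y ∈ ∅; common: ∅.
  x = 5: f ≡ 0 at y ∈ {3}; g ≡ 0 at y ∈ {4, 5}; common: ∅.
  x = 6: f ≡ 0 at y ∈ ∅; g ≡ 0 at y ∈ {2, 3}; common: ∅.
Collecting: common zeros = {(3, 0)}, so the count is 1.
Comparison with the Bézout bound: 1 ≤ 4 = deg(f)·deg(g), as expected for curves with no common component (the affine F_7-count falls short of the bound because intersections may lie at infinity, over extension fields, or carry multiplicity).


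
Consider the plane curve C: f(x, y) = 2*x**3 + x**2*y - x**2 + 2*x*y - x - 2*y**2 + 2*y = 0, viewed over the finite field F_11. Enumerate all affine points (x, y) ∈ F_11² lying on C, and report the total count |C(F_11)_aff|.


Affine F_11-points: {(0, 0), (0, 1), (1, 0), (1, 8), (2, 2), (2, 3), (3, 5), (3, 9), (4, 1), (5, 0), (5, 2), (7, 1), (7, 4), (9, 2), (9, 10)}; count = 15.

For each of the 121 pairs (x, y) ∈ F_11², evaluate f(x, y) mod 11. Record the zeros.
  x = 0: [0↦0, 1↦0, 2↦7, 3↦10, 4↦9, 5↦4, 6↦6, 7↦4, 8↦9, 9↦10, 10↦7]  zeros at y ∈ {0, 1}
  x = 1: [0↦0, 1↦3, 2↦2, 3↦8, 4↦10, 5↦8, 6↦2, 7↦3, 8↦0, 9↦4, 10↦4]  zeros at y ∈ {0, 8}
  x = 2: [0↦10, 1↦7, 2↦0, 3↦0, 4↦7, 5↦10, 6↦9, 7↦4, 8↦6, 9↦4, 10↦9]  zeros at y ∈ {2, 3}
  x = 3: [0↦9, 1↦2, 2↦2, 3↦9, 4↦1, 5↦0, 6↦6, 7↦8, 8↦6, 9↦0, 10↦1]  zeros at y ∈ {5, 9}
  x = 4: [0↦9, 1↦0, 2↦9, 3↦3, 4↦4, 5↦1, 6↦5, 7↦5, 8↦1, 9↦4, 10↦3]  zeros at y ∈ {1}
  x = 5: [0↦0, 1↦2, 2↦0, 3↦5, 4↦6, 5↦3, 6↦7, 7↦7, 8↦3, 9↦6, 10↦5]  zeros at y ∈ {0, 2}
  x = 6: [0↦5, 1↦9, 2↦9, 3↦5, 4↦8, 5↦7, 6↦2, 7↦4, 8↦2, 9↦7, 10↦8]  zeros at y ∈ ∅
  x = 7: [0↦3, 1↦0, 2↦4, 3↦4, 4↦0, 5↦3, 6↦2, 7↦8, 8↦10, 9↦8, 10↦2]  zeros at y ∈ {1, 4}
  x = 8: [0↦6, 1↦9, 2↦8, 3↦3, 4↦5, 5↦3, 6↦8, 7↦9, 8↦6, 9↦10, 10↦10]  zeros at y ∈ ∅
  x = 9: [0↦4, 1↦4, 2↦0, 3↦3, 4↦2, 5↦8, 6↦10, 7↦8, 8↦2, 9↦3, 10↦0]  zeros at y ∈ {2, 10}
  x = 10: [0↦9, 1↦8, 2↦3, 3↦5, 4↦3, 5↦8, 6↦9, 7↦6, 8↦10, 9↦10, 10↦6]  zeros at y ∈ ∅
Collecting zeros: affine points = {(0, 0), (0, 1), (1, 0), (1, 8), (2, 2), (2, 3), (3, 5), (3, 9), (4, 1), (5, 0), (5, 2), (7, 1), (7, 4), (9, 2), (9, 10)}.
Total count |C(F_11)_aff| = 15.


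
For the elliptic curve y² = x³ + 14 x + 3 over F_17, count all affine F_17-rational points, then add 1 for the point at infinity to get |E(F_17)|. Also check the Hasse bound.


Affine points = {(1, 1), (1, 16), (3, 2), (3, 15), (4, 2), (4, 15), (7, 6), (7, 11), (8, 7), (8, 10), (9, 5), (9, 12), (10, 2), (10, 15), (11, 3), (11, 14), (13, 6), (13, 11), (14, 6), (14, 11), (15, 1), (15, 16)}; affine count = 22; |E(F_17)| = 23.

Discriminant check: Δ ∝ 4a³ + 27b² = 4·14³ + 27·3² = 4·2744 + 27·9 ≡ 16 (mod 17). Nonzero ⇒ E is nonsingular.
For each x ∈ F_17, compute rhs = x³ + 14·x + 3 mod 17, then count y ∈ F_17 with y² ≡ rhs.
  x = 0: rhs = 3, matching y values: none (0 points).
  x = 1: rhs = 1, matching y values: 1, 16 (2 points).
  x = 2: rhs = 5, matching y values: none (0 points).
  x = 3: rhs = 4, matching y values: 2, 15 (2 points).
  x = 4: rhs = 4, matching y values: 2, 15 (2 points).
  x = 5: rhs = 11, matching y values: none (0 points).
  x = 6: rhs = 14, matching y values: none (0 points).
  x = 7: rhs = 2, matching y values: 6, 11 (2 points).
  x = 8: rhs = 15, matching y values: 7, 10 (2 points).
  x = 9: rhs = 8, matching y values: 5, 12 (2 points).
  x = 10: rhs = 4, matching y values: 2, 15 (2 points).
  x = 11: rhs = 9, matching y values: 3, 14 (2 points).
  x = 12: rhs = 12, matching y values: none (0 points).
  x = 13: rhs = 2, matching y values: 6, 11 (2 points).
  x = 14: rhs = 2, matching y values: 6, 11 (2 points).
  x = 15: rhs = 1, matching y values: 1, 16 (2 points).
  x = 16: rhs = 5, matching y values: none (0 points).
Total affine count: 22.
Full point count |E(F_17)| = 22 + 1 = 23.
Hasse bound: |23 − (17+1)| = |5| = 5 ≤ 2√17 ≈ 8.2462 ✓.
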